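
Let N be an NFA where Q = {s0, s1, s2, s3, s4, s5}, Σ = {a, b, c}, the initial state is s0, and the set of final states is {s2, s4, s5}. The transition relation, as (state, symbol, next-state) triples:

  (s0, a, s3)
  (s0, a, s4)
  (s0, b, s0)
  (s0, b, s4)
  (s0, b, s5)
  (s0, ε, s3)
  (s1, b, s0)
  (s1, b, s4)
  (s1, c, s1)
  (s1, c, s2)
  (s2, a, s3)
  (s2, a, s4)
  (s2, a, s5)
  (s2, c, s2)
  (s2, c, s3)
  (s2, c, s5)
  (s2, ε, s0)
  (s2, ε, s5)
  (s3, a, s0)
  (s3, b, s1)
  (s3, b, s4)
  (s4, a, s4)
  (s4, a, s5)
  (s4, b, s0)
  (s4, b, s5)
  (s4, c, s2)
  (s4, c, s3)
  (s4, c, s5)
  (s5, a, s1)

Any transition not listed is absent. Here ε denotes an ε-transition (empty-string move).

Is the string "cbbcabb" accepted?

No

Start: ε-closure({s0}) = {s0, s3}.
Read 'c': s0→∅, s3→∅; now ∅.
The set is empty and remains empty for the remaining 6 symbols.
The final set ∅ contains no accepting state.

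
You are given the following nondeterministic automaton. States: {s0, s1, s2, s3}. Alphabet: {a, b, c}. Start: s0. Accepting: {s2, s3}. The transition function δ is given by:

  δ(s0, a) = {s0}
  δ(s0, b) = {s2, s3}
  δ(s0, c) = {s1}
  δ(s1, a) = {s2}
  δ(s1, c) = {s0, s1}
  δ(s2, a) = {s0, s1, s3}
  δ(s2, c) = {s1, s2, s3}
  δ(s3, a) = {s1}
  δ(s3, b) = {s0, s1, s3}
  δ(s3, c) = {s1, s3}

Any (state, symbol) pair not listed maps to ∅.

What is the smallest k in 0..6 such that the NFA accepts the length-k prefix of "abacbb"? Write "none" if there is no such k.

2

Start in {s0}.
Read 'a': s0→{s0}; now {s0}.
Read 'b': s0→{s2, s3}; now {s2, s3}.
None of the earlier sets intersect F, but {s2, s3} does.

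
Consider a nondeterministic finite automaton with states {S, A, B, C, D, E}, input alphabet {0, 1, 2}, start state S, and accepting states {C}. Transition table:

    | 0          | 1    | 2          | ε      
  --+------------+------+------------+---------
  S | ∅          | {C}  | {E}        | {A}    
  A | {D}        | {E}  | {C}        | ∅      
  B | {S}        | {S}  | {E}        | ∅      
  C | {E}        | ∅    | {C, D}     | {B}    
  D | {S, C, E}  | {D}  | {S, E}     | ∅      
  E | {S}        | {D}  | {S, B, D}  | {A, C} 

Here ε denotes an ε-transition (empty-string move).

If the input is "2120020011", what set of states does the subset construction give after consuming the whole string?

Start: ε-closure({S}) = {S, A}.
Read '2': {S, A} → {A, B, C, E}.
Read '1': {A, B, C, E} → {S, A, B, C, D, E}.
Read '2': {S, A, B, C, D, E} → {S, A, B, C, D, E}.
Read '0': {S, A, B, C, D, E} → {S, A, B, C, D, E}.
Read '0': {S, A, B, C, D, E} → {S, A, B, C, D, E}.
Read '2': {S, A, B, C, D, E} → {S, A, B, C, D, E}.
Read '0': {S, A, B, C, D, E} → {S, A, B, C, D, E}.
Read '0': {S, A, B, C, D, E} → {S, A, B, C, D, E}.
Read '1': {S, A, B, C, D, E} → {S, A, B, C, D, E}.
Read '1': {S, A, B, C, D, E} → {S, A, B, C, D, E}.

{S, A, B, C, D, E}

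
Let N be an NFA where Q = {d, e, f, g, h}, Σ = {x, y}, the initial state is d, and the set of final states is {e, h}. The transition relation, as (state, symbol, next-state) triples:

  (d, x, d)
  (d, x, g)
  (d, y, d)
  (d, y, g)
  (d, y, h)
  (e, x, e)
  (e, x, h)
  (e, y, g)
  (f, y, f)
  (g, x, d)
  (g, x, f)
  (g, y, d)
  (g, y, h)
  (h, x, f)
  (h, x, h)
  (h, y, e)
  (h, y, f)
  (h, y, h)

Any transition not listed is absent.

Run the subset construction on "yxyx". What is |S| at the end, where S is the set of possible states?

5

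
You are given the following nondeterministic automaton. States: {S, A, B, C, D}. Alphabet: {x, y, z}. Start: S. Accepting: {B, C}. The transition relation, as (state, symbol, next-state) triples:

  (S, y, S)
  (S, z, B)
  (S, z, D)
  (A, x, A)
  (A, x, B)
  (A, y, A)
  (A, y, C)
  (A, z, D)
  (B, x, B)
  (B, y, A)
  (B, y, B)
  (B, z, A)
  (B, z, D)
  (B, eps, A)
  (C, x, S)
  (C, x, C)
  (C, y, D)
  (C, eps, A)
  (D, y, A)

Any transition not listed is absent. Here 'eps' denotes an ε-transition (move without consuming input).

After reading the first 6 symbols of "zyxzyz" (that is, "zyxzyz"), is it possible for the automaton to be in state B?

Start in {S}.
Read 'z': S→{B, D}; union {B, D}; ε-closure = {A, B, D}.
Read 'y': A→{A, C}, B→{A, B}, D→{A}; now {A, B, C}.
Read 'x': A→{A, B}, B→{B}, C→{S, C}; now {S, A, B, C}.
Read 'z': S→{B, D}, A→{D}, B→{A, D}, C→∅; now {A, B, D}.
Read 'y': A→{A, C}, B→{A, B}, D→{A}; now {A, B, C}.
Read 'z': A→{D}, B→{A, D}, C→∅; now {A, D}.
State B is not in {A, D}.

No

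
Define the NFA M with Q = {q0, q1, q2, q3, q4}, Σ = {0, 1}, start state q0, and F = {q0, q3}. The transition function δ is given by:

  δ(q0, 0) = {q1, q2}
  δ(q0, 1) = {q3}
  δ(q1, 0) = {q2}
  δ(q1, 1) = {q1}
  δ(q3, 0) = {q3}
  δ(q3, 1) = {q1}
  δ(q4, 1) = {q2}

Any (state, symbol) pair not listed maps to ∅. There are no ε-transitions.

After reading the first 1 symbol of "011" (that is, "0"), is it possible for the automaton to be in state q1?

Yes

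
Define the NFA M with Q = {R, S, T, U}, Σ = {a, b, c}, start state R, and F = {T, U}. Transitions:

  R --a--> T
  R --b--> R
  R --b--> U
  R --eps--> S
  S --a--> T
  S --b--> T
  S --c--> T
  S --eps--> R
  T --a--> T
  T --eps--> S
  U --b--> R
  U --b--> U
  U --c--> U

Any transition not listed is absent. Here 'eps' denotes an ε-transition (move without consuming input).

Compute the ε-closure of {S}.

{R, S}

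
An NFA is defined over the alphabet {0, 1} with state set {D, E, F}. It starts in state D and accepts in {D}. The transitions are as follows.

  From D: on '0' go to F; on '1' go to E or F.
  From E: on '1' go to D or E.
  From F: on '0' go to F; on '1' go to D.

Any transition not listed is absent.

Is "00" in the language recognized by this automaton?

No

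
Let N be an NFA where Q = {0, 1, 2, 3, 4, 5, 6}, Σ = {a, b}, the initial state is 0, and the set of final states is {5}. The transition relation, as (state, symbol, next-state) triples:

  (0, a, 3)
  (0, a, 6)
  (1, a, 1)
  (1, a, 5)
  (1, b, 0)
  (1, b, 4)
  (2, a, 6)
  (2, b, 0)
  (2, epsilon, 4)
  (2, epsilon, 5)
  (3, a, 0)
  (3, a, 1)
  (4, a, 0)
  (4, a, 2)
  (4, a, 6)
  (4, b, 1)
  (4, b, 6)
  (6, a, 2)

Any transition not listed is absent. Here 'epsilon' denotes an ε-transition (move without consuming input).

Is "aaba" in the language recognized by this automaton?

Yes

Start in {0}.
Read 'a': 0→{3, 6}; now {3, 6}.
Read 'a': 3→{0, 1}, 6→{2}; union {0, 1, 2}; ε-closure = {0, 1, 2, 4, 5}.
Read 'b': 0→∅, 1→{0, 4}, 2→{0}, 4→{1, 6}, 5→∅; now {0, 1, 4, 6}.
Read 'a': 0→{3, 6}, 1→{1, 5}, 4→{0, 2, 6}, 6→{2}; union {0, 1, 2, 3, 5, 6}; ε-closure = {0, 1, 2, 3, 4, 5, 6}.
The final set {0, 1, 2, 3, 4, 5, 6} contains the accepting state 5.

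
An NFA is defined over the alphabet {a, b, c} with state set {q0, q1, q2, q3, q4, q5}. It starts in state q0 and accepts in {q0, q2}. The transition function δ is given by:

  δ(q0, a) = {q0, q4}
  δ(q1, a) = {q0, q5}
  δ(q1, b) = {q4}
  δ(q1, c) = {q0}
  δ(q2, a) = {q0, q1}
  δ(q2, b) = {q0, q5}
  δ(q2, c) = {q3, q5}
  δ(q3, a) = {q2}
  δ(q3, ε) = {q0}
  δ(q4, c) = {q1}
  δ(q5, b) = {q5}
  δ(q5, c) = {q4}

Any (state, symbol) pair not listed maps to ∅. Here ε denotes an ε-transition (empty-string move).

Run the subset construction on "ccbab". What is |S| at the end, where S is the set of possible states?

Start in {q0}.
Read 'c': q0→∅; now ∅.
The set is empty and remains empty for the remaining 4 symbols.
That set has 0 states.

0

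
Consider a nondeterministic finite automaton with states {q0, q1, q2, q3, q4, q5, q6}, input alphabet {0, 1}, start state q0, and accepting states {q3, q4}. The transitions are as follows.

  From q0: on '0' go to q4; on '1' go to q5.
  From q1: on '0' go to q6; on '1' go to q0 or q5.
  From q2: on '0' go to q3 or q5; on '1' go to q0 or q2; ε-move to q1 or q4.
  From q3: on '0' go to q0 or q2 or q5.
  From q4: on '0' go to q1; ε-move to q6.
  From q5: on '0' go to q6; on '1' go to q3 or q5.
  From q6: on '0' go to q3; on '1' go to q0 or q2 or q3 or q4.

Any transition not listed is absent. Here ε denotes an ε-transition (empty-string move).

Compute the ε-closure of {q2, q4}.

{q1, q2, q4, q6}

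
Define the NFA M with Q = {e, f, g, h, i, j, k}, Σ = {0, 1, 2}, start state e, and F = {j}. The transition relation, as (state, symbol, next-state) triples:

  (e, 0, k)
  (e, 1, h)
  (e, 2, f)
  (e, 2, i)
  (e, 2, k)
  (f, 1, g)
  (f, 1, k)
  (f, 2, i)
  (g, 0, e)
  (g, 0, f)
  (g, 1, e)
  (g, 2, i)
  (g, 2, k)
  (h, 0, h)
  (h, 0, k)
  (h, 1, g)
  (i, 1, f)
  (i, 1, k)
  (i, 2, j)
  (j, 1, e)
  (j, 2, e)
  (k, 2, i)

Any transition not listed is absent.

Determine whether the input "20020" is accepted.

No

Start in {e}.
Read '2': e→{f, i, k}; now {f, i, k}.
Read '0': f→∅, i→∅, k→∅; now ∅.
The set is empty and remains empty for the remaining 3 symbols.
The final set ∅ contains no accepting state.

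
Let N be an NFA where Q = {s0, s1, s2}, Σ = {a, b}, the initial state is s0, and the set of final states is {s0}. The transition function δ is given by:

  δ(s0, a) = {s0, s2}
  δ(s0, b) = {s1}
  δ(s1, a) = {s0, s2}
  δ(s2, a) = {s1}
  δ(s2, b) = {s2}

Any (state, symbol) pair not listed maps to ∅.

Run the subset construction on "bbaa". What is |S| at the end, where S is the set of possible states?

Start in {s0}.
Read 'b': s0→{s1}; now {s1}.
Read 'b': s1→∅; now ∅.
The set is empty and remains empty for the remaining 2 symbols.
That set has 0 states.

0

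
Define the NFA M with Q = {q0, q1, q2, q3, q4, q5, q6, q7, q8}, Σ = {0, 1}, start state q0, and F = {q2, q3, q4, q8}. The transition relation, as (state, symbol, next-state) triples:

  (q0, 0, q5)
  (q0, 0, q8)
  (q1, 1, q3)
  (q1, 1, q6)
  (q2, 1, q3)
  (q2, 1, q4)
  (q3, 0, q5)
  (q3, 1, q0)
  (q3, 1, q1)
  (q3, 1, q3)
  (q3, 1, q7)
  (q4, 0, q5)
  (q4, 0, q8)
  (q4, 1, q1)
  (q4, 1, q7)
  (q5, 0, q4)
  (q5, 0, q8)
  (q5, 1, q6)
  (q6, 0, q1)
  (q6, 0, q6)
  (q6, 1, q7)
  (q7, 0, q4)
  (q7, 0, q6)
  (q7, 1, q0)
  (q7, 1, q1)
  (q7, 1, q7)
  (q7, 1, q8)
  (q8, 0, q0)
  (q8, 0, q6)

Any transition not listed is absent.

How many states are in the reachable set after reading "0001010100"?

5

Start in {q0}.
Read '0': q0→{q5, q8}; now {q5, q8}.
Read '0': q5→{q4, q8}, q8→{q0, q6}; now {q0, q4, q6, q8}.
Read '0': q0→{q5, q8}, q4→{q5, q8}, q6→{q1, q6}, q8→{q0, q6}; now {q0, q1, q5, q6, q8}.
Read '1': q0→∅, q1→{q3, q6}, q5→{q6}, q6→{q7}, q8→∅; now {q3, q6, q7}.
Read '0': q3→{q5}, q6→{q1, q6}, q7→{q4, q6}; now {q1, q4, q5, q6}.
Read '1': q1→{q3, q6}, q4→{q1, q7}, q5→{q6}, q6→{q7}; now {q1, q3, q6, q7}.
Read '0': q1→∅, q3→{q5}, q6→{q1, q6}, q7→{q4, q6}; now {q1, q4, q5, q6}.
Read '1': q1→{q3, q6}, q4→{q1, q7}, q5→{q6}, q6→{q7}; now {q1, q3, q6, q7}.
Read '0': q1→∅, q3→{q5}, q6→{q1, q6}, q7→{q4, q6}; now {q1, q4, q5, q6}.
Read '0': q1→∅, q4→{q5, q8}, q5→{q4, q8}, q6→{q1, q6}; now {q1, q4, q5, q6, q8}.
That set has 5 states.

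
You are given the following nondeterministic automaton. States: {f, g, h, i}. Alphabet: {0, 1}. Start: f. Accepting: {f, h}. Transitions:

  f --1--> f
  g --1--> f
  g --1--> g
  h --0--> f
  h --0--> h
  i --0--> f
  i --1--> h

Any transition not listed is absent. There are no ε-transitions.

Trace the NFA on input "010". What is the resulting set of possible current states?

Start in {f}.
Read '0': {f} → ∅.
The set is empty and remains empty for the remaining 2 symbols.

∅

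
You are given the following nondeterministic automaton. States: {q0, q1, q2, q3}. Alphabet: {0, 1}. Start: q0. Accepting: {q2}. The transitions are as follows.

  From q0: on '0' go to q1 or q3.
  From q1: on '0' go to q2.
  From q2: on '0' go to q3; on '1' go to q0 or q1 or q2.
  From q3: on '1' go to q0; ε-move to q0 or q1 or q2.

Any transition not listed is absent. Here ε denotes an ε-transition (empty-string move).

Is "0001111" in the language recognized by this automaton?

Yes

Start in {q0}.
Read '0': q0→{q1, q3}; union {q1, q3}; ε-closure = {q0, q1, q2, q3}.
Read '0': q0→{q1, q3}, q1→{q2}, q2→{q3}, q3→∅; union {q1, q2, q3}; ε-closure = {q0, q1, q2, q3}.
Read '0': q0→{q1, q3}, q1→{q2}, q2→{q3}, q3→∅; union {q1, q2, q3}; ε-closure = {q0, q1, q2, q3}.
Read '1': q0→∅, q1→∅, q2→{q0, q1, q2}, q3→{q0}; now {q0, q1, q2}.
Read '1': q0→∅, q1→∅, q2→{q0, q1, q2}; now {q0, q1, q2}.
Read '1': q0→∅, q1→∅, q2→{q0, q1, q2}; now {q0, q1, q2}.
Read '1': q0→∅, q1→∅, q2→{q0, q1, q2}; now {q0, q1, q2}.
The final set {q0, q1, q2} contains the accepting state q2.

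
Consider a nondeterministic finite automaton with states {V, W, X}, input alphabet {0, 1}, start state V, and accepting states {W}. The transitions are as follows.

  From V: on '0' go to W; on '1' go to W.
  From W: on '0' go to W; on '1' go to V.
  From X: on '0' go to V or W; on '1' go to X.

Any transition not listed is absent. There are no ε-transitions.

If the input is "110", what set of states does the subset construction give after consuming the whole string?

{W}

Start in {V}.
Read '1': {V} → {W}.
Read '1': {W} → {V}.
Read '0': {V} → {W}.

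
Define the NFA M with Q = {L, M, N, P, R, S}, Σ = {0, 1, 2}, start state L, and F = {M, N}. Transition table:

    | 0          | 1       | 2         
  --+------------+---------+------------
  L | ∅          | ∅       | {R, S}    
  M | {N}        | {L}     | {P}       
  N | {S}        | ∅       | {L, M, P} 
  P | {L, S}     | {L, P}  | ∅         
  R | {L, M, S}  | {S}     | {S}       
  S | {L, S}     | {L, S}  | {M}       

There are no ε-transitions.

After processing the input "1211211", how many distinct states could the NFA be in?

0

Start in {L}.
Read '1': {L} → ∅.
The set is empty and remains empty for the remaining 6 symbols.
That set has 0 states.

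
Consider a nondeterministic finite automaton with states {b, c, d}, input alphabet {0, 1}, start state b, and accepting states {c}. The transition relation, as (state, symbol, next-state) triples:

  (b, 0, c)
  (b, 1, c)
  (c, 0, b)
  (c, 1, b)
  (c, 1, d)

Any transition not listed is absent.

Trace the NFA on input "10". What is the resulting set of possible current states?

{b}

Start in {b}.
Read '1': {b} → {c}.
Read '0': {c} → {b}.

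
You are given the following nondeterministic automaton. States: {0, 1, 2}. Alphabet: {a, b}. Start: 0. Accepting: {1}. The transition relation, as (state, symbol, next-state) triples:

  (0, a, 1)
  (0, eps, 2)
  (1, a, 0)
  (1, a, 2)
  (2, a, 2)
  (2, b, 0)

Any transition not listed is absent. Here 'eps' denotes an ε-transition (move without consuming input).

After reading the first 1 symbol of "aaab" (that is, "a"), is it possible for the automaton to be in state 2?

Yes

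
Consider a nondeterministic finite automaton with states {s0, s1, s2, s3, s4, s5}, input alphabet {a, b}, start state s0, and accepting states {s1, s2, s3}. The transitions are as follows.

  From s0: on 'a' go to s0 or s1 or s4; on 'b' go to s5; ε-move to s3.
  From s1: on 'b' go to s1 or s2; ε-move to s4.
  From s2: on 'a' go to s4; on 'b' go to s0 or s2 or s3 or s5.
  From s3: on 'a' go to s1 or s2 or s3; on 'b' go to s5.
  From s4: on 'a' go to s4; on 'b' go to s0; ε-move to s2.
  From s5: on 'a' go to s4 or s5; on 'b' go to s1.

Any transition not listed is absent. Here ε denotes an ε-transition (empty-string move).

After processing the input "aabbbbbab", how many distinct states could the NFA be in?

Start: ε-closure({s0}) = {s0, s3}.
Read 'a': s0→{s0, s1, s4}, s3→{s1, s2, s3}; now {s0, s1, s2, s3, s4}.
Read 'a': s0→{s0, s1, s4}, s1→∅, s2→{s4}, s3→{s1, s2, s3}, s4→{s4}; now {s0, s1, s2, s3, s4}.
Read 'b': s0→{s5}, s1→{s1, s2}, s2→{s0, s2, s3, s5}, s3→{s5}, s4→{s0}; union {s0, s1, s2, s3, s5}; ε-closure = {s0, s1, s2, s3, s4, s5}.
Read 'b': s0→{s5}, s1→{s1, s2}, s2→{s0, s2, s3, s5}, s3→{s5}, s4→{s0}, s5→{s1}; union {s0, s1, s2, s3, s5}; ε-closure = {s0, s1, s2, s3, s4, s5}.
Read 'b': s0→{s5}, s1→{s1, s2}, s2→{s0, s2, s3, s5}, s3→{s5}, s4→{s0}, s5→{s1}; union {s0, s1, s2, s3, s5}; ε-closure = {s0, s1, s2, s3, s4, s5}.
Read 'b': s0→{s5}, s1→{s1, s2}, s2→{s0, s2, s3, s5}, s3→{s5}, s4→{s0}, s5→{s1}; union {s0, s1, s2, s3, s5}; ε-closure = {s0, s1, s2, s3, s4, s5}.
Read 'b': s0→{s5}, s1→{s1, s2}, s2→{s0, s2, s3, s5}, s3→{s5}, s4→{s0}, s5→{s1}; union {s0, s1, s2, s3, s5}; ε-closure = {s0, s1, s2, s3, s4, s5}.
Read 'a': s0→{s0, s1, s4}, s1→∅, s2→{s4}, s3→{s1, s2, s3}, s4→{s4}, s5→{s4, s5}; now {s0, s1, s2, s3, s4, s5}.
Read 'b': s0→{s5}, s1→{s1, s2}, s2→{s0, s2, s3, s5}, s3→{s5}, s4→{s0}, s5→{s1}; union {s0, s1, s2, s3, s5}; ε-closure = {s0, s1, s2, s3, s4, s5}.
That set has 6 states.

6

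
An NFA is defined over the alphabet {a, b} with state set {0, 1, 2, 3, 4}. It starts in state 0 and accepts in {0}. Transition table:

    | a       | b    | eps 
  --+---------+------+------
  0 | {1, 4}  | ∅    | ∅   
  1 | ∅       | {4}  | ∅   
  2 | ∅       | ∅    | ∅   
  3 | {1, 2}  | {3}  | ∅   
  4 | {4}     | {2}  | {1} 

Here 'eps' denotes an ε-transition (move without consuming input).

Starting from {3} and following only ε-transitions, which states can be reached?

Begin with {3}.
No ε-moves leave this set, so the closure equals the set itself.

{3}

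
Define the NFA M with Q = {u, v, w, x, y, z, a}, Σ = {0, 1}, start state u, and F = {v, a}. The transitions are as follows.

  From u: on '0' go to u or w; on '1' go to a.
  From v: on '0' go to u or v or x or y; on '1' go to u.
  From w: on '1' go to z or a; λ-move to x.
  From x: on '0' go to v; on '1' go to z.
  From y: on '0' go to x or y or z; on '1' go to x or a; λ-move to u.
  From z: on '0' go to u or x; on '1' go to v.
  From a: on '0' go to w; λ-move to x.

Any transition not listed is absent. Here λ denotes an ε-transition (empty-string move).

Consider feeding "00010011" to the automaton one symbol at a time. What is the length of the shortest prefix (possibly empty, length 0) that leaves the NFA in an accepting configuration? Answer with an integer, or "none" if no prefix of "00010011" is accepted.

Start in {u}.
Read '0': u→{u, w}; union {u, w}; ε-closure = {u, w, x}.
Read '0': u→{u, w}, w→∅, x→{v}; union {u, v, w}; ε-closure = {u, v, w, x}.
None of the earlier sets intersect F, but {u, v, w, x} does.

2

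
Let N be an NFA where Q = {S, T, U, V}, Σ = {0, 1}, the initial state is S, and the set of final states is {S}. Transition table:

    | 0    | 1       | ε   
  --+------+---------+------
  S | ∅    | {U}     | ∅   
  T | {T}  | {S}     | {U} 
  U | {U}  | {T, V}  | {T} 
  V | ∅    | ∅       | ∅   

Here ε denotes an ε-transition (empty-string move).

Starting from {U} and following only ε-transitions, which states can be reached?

{T, U}

Begin with {U}.
ε-move U → T; add T.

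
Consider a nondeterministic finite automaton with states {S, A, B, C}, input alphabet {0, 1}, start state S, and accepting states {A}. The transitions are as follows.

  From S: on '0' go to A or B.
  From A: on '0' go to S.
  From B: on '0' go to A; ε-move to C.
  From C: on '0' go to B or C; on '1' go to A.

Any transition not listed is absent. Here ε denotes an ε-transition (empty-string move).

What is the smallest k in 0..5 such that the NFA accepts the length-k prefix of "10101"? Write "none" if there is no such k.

Start in {S}.
Read '1': {S} → ∅.
The set is empty and remains empty for the remaining 4 symbols.
No reachable set along the way intersects F.

none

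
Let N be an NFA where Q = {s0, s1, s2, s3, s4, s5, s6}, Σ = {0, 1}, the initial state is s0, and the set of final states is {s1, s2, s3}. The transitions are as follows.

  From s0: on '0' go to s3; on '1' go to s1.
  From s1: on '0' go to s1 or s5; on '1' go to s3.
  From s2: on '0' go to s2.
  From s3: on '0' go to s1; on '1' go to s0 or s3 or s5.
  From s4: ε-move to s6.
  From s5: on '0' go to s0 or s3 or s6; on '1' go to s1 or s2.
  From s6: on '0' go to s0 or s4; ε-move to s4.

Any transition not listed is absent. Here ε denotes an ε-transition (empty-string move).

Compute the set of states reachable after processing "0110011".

Start in {s0}.
Read '0': s0→{s3}; now {s3}.
Read '1': s3→{s0, s3, s5}; now {s0, s3, s5}.
Read '1': s0→{s1}, s3→{s0, s3, s5}, s5→{s1, s2}; now {s0, s1, s2, s3, s5}.
Read '0': s0→{s3}, s1→{s1, s5}, s2→{s2}, s3→{s1}, s5→{s0, s3, s6}; union {s0, s1, s2, s3, s5, s6}; ε-closure = {s0, s1, s2, s3, s4, s5, s6}.
Read '0': s0→{s3}, s1→{s1, s5}, s2→{s2}, s3→{s1}, s4→∅, s5→{s0, s3, s6}, s6→{s0, s4}; now {s0, s1, s2, s3, s4, s5, s6}.
Read '1': s0→{s1}, s1→{s3}, s2→∅, s3→{s0, s3, s5}, s4→∅, s5→{s1, s2}, s6→∅; now {s0, s1, s2, s3, s5}.
Read '1': s0→{s1}, s1→{s3}, s2→∅, s3→{s0, s3, s5}, s5→{s1, s2}; now {s0, s1, s2, s3, s5}.

{s0, s1, s2, s3, s5}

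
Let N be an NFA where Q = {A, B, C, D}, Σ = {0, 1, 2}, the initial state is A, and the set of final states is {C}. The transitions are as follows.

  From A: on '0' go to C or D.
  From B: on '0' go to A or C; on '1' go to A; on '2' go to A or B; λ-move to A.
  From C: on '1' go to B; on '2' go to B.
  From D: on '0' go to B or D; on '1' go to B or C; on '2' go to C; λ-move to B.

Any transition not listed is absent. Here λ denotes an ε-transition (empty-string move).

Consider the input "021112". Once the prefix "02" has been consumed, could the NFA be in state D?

No

Start in {A}.
Read '0': {A} → {A, B, C, D}.
Read '2': {A, B, C, D} → {A, B, C}.
State D is not in {A, B, C}.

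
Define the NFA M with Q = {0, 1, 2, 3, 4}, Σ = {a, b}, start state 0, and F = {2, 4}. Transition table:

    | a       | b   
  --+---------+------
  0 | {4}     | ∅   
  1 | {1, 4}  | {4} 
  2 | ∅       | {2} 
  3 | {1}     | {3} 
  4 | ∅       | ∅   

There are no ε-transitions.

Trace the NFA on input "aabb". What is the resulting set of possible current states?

∅

Start in {0}.
Read 'a': 0→{4}; now {4}.
Read 'a': 4→∅; now ∅.
The set is empty and remains empty for the remaining 2 symbols.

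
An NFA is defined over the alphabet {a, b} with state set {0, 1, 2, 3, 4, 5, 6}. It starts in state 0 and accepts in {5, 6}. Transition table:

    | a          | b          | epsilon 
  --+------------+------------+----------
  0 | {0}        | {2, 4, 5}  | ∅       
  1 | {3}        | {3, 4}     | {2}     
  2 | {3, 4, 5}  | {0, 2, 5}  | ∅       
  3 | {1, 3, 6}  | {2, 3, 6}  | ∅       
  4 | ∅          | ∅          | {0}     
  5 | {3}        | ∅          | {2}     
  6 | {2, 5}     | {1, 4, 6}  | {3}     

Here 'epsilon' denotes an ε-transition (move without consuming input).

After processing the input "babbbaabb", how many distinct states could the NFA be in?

7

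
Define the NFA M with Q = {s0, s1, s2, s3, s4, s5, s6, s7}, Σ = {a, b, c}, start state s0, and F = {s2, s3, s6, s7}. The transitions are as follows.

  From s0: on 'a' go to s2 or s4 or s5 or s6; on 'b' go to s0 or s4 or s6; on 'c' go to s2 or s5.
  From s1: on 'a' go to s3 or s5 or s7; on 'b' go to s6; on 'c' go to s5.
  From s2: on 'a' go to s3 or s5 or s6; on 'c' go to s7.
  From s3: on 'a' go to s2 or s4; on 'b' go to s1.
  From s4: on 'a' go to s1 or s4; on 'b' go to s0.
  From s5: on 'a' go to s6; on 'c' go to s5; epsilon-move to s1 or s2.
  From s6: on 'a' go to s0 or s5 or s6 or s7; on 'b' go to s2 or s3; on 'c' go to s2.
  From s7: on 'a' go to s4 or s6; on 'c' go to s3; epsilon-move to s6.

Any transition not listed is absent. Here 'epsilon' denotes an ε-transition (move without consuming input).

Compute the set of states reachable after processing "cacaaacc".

{s1, s2, s3, s5, s6, s7}

Start in {s0}.
Read 'c': s0→{s2, s5}; union {s2, s5}; ε-closure = {s1, s2, s5}.
Read 'a': s1→{s3, s5, s7}, s2→{s3, s5, s6}, s5→{s6}; union {s3, s5, s6, s7}; ε-closure = {s1, s2, s3, s5, s6, s7}.
Read 'c': s1→{s5}, s2→{s7}, s3→∅, s5→{s5}, s6→{s2}, s7→{s3}; union {s2, s3, s5, s7}; ε-closure = {s1, s2, s3, s5, s6, s7}.
Read 'a': s1→{s3, s5, s7}, s2→{s3, s5, s6}, s3→{s2, s4}, s5→{s6}, s6→{s0, s5, s6, s7}, s7→{s4, s6}; union {s0, s2, s3, s4, s5, s6, s7}; ε-closure = {s0, s1, s2, s3, s4, s5, s6, s7}.
Read 'a': s0→{s2, s4, s5, s6}, s1→{s3, s5, s7}, s2→{s3, s5, s6}, s3→{s2, s4}, s4→{s1, s4}, s5→{s6}, s6→{s0, s5, s6, s7}, s7→{s4, s6}; now {s0, s1, s2, s3, s4, s5, s6, s7}.
Read 'a': s0→{s2, s4, s5, s6}, s1→{s3, s5, s7}, s2→{s3, s5, s6}, s3→{s2, s4}, s4→{s1, s4}, s5→{s6}, s6→{s0, s5, s6, s7}, s7→{s4, s6}; now {s0, s1, s2, s3, s4, s5, s6, s7}.
Read 'c': s0→{s2, s5}, s1→{s5}, s2→{s7}, s3→∅, s4→∅, s5→{s5}, s6→{s2}, s7→{s3}; union {s2, s3, s5, s7}; ε-closure = {s1, s2, s3, s5, s6, s7}.
Read 'c': s1→{s5}, s2→{s7}, s3→∅, s5→{s5}, s6→{s2}, s7→{s3}; union {s2, s3, s5, s7}; ε-closure = {s1, s2, s3, s5, s6, s7}.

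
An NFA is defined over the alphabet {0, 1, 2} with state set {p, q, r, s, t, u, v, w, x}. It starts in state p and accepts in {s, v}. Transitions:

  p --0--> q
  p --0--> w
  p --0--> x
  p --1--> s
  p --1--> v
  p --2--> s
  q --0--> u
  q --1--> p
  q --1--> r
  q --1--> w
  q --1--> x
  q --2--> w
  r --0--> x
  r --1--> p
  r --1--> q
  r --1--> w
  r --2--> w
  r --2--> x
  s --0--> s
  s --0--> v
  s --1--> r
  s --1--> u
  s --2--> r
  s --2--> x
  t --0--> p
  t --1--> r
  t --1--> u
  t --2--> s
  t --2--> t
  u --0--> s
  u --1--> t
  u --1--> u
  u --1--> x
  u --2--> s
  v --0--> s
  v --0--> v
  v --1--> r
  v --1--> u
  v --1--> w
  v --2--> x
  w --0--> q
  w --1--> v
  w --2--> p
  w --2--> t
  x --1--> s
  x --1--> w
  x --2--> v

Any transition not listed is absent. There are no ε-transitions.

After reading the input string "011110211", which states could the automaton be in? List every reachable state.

{p, q, r, s, t, u, v, w, x}

Start in {p}.
Read '0': p→{q, w, x}; now {q, w, x}.
Read '1': q→{p, r, w, x}, w→{v}, x→{s, w}; now {p, r, s, v, w, x}.
Read '1': p→{s, v}, r→{p, q, w}, s→{r, u}, v→{r, u, w}, w→{v}, x→{s, w}; now {p, q, r, s, u, v, w}.
Read '1': p→{s, v}, q→{p, r, w, x}, r→{p, q, w}, s→{r, u}, u→{t, u, x}, v→{r, u, w}, w→{v}; now {p, q, r, s, t, u, v, w, x}.
Read '1': p→{s, v}, q→{p, r, w, x}, r→{p, q, w}, s→{r, u}, t→{r, u}, u→{t, u, x}, v→{r, u, w}, w→{v}, x→{s, w}; now {p, q, r, s, t, u, v, w, x}.
Read '0': p→{q, w, x}, q→{u}, r→{x}, s→{s, v}, t→{p}, u→{s}, v→{s, v}, w→{q}, x→∅; now {p, q, s, u, v, w, x}.
Read '2': p→{s}, q→{w}, s→{r, x}, u→{s}, v→{x}, w→{p, t}, x→{v}; now {p, r, s, t, v, w, x}.
Read '1': p→{s, v}, r→{p, q, w}, s→{r, u}, t→{r, u}, v→{r, u, w}, w→{v}, x→{s, w}; now {p, q, r, s, u, v, w}.
Read '1': p→{s, v}, q→{p, r, w, x}, r→{p, q, w}, s→{r, u}, u→{t, u, x}, v→{r, u, w}, w→{v}; now {p, q, r, s, t, u, v, w, x}.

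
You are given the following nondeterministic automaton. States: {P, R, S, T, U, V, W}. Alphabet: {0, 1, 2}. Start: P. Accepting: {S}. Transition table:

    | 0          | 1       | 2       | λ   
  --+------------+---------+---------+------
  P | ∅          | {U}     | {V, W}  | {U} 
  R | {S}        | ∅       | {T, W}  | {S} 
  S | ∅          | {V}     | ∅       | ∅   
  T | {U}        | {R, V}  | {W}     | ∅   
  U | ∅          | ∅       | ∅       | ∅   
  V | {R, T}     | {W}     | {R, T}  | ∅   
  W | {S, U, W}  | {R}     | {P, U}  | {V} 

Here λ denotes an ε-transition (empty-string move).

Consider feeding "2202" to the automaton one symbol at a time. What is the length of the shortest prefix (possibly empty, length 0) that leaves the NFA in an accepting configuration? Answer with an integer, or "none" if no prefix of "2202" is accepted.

2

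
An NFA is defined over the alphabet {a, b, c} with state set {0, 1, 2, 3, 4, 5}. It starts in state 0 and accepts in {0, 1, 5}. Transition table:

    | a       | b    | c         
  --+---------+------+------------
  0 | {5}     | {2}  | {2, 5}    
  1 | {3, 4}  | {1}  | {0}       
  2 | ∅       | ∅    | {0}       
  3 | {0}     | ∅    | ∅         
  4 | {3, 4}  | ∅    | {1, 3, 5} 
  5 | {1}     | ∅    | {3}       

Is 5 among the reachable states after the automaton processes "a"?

Yes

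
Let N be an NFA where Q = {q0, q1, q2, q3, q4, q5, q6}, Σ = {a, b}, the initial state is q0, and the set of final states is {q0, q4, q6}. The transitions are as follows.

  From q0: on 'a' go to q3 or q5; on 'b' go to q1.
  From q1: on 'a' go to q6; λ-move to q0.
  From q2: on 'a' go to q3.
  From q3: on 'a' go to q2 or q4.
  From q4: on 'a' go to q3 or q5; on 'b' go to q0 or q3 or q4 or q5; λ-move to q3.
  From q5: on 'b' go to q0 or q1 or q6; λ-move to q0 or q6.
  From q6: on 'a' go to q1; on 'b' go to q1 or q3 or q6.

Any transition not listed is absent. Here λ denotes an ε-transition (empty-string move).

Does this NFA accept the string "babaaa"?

Start in {q0}.
Read 'b': {q0} → {q0, q1}.
Read 'a': {q0, q1} → {q0, q3, q5, q6}.
Read 'b': {q0, q3, q5, q6} → {q0, q1, q3, q6}.
Read 'a': {q0, q1, q3, q6} → {q0, q1, q2, q3, q4, q5, q6}.
Read 'a': {q0, q1, q2, q3, q4, q5, q6} → {q0, q1, q2, q3, q4, q5, q6}.
Read 'a': {q0, q1, q2, q3, q4, q5, q6} → {q0, q1, q2, q3, q4, q5, q6}.
The final set {q0, q1, q2, q3, q4, q5, q6} contains the accepting states q0, q4, q6.

Yes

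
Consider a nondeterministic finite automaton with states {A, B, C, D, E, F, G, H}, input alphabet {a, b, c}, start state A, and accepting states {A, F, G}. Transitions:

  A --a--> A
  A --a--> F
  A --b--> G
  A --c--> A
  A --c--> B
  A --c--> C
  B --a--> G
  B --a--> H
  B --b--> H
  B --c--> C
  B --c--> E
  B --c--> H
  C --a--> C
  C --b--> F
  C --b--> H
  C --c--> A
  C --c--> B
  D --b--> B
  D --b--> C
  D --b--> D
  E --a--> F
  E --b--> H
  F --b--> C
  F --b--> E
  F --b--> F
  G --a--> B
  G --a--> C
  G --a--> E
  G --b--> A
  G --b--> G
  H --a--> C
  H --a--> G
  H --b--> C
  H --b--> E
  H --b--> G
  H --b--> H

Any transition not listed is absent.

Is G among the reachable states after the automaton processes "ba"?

Start in {A}.
Read 'b': A→{G}; now {G}.
Read 'a': G→{B, C, E}; now {B, C, E}.
State G is not in {B, C, E}.

No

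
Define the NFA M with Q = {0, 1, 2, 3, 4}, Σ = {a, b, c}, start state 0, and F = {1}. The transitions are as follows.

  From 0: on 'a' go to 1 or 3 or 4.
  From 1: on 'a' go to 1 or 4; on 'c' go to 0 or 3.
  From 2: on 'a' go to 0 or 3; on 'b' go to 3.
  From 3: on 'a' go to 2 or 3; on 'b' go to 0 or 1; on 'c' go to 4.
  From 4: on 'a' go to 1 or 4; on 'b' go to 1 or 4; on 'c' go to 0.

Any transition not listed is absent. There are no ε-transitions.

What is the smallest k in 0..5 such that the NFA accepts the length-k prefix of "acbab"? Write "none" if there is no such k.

1

Start in {0}.
Read 'a': 0→{1, 3, 4}; now {1, 3, 4}.
None of the earlier sets intersect F, but {1, 3, 4} does.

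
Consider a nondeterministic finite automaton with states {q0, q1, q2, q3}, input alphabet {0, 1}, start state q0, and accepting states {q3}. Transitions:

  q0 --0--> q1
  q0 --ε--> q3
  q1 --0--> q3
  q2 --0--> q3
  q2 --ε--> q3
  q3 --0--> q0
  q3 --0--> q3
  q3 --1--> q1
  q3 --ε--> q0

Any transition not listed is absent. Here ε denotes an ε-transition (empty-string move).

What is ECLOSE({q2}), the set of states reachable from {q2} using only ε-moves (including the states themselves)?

Begin with {q2}.
ε-move q2 → q3; add q3.
ε-move q3 → q0; add q0.

{q0, q2, q3}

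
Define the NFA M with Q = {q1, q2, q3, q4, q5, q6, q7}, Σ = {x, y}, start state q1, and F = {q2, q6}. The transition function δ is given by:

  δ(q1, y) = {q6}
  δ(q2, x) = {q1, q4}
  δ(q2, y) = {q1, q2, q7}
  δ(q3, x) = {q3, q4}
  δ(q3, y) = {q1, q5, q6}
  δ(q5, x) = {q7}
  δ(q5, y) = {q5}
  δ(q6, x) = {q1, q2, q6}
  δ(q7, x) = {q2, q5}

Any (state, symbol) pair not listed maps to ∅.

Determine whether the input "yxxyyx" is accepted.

Yes

Start in {q1}.
Read 'y': q1→{q6}; now {q6}.
Read 'x': q6→{q1, q2, q6}; now {q1, q2, q6}.
Read 'x': q1→∅, q2→{q1, q4}, q6→{q1, q2, q6}; now {q1, q2, q4, q6}.
Read 'y': q1→{q6}, q2→{q1, q2, q7}, q4→∅, q6→∅; now {q1, q2, q6, q7}.
Read 'y': q1→{q6}, q2→{q1, q2, q7}, q6→∅, q7→∅; now {q1, q2, q6, q7}.
Read 'x': q1→∅, q2→{q1, q4}, q6→{q1, q2, q6}, q7→{q2, q5}; now {q1, q2, q4, q5, q6}.
The final set {q1, q2, q4, q5, q6} contains the accepting states q2, q6.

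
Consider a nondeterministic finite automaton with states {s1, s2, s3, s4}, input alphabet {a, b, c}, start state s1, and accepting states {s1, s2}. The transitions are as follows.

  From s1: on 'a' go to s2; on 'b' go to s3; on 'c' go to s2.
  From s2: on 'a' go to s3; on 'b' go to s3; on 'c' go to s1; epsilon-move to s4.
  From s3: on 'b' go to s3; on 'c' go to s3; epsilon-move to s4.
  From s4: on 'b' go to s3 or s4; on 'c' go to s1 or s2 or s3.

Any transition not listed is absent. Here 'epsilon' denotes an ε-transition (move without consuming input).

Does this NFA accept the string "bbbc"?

Start in {s1}.
Read 'b': s1→{s3}; union {s3}; ε-closure = {s3, s4}.
Read 'b': s3→{s3}, s4→{s3, s4}; now {s3, s4}.
Read 'b': s3→{s3}, s4→{s3, s4}; now {s3, s4}.
Read 'c': s3→{s3}, s4→{s1, s2, s3}; union {s1, s2, s3}; ε-closure = {s1, s2, s3, s4}.
The final set {s1, s2, s3, s4} contains the accepting states s1, s2.

Yes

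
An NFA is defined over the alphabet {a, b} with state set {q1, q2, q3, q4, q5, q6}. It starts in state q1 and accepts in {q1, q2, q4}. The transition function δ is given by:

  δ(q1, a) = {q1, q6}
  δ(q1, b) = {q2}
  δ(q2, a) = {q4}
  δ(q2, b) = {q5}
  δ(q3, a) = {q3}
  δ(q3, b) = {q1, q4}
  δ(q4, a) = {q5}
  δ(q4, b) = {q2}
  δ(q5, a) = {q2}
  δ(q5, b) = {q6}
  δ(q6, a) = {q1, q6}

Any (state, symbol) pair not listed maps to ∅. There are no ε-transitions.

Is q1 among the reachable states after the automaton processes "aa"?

Start in {q1}.
Read 'a': q1→{q1, q6}; now {q1, q6}.
Read 'a': q1→{q1, q6}, q6→{q1, q6}; now {q1, q6}.
State q1 is in {q1, q6}.

Yes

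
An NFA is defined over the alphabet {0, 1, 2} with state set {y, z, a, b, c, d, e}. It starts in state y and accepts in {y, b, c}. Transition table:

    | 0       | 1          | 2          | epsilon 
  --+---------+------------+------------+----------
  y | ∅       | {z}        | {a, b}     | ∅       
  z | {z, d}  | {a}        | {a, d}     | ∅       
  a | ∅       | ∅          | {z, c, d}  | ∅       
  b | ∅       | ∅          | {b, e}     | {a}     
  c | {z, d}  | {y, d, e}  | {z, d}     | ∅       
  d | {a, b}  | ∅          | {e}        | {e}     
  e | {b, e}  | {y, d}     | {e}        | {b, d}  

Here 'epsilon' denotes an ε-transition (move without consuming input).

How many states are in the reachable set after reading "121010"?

4

Start in {y}.
Read '1': y→{z}; now {z}.
Read '2': z→{a, d}; union {a, d}; ε-closure = {a, b, d, e}.
Read '1': a→∅, b→∅, d→∅, e→{y, d}; union {y, d}; ε-closure = {y, a, b, d, e}.
Read '0': y→∅, a→∅, b→∅, d→{a, b}, e→{b, e}; union {a, b, e}; ε-closure = {a, b, d, e}.
Read '1': a→∅, b→∅, d→∅, e→{y, d}; union {y, d}; ε-closure = {y, a, b, d, e}.
Read '0': y→∅, a→∅, b→∅, d→{a, b}, e→{b, e}; union {a, b, e}; ε-closure = {a, b, d, e}.
That set has 4 states.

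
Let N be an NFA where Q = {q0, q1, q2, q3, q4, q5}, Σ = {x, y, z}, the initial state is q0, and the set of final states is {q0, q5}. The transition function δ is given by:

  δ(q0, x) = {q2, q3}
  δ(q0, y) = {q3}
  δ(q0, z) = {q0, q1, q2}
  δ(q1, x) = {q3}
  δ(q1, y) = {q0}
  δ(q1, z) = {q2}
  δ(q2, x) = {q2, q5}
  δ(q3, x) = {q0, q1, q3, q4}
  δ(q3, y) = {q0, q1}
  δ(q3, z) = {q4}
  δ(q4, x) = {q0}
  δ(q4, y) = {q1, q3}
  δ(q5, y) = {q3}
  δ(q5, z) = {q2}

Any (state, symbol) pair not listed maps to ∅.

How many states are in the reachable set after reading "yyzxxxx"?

Start in {q0}.
Read 'y': q0→{q3}; now {q3}.
Read 'y': q3→{q0, q1}; now {q0, q1}.
Read 'z': q0→{q0, q1, q2}, q1→{q2}; now {q0, q1, q2}.
Read 'x': q0→{q2, q3}, q1→{q3}, q2→{q2, q5}; now {q2, q3, q5}.
Read 'x': q2→{q2, q5}, q3→{q0, q1, q3, q4}, q5→∅; now {q0, q1, q2, q3, q4, q5}.
Read 'x': q0→{q2, q3}, q1→{q3}, q2→{q2, q5}, q3→{q0, q1, q3, q4}, q4→{q0}, q5→∅; now {q0, q1, q2, q3, q4, q5}.
Read 'x': q0→{q2, q3}, q1→{q3}, q2→{q2, q5}, q3→{q0, q1, q3, q4}, q4→{q0}, q5→∅; now {q0, q1, q2, q3, q4, q5}.
That set has 6 states.

6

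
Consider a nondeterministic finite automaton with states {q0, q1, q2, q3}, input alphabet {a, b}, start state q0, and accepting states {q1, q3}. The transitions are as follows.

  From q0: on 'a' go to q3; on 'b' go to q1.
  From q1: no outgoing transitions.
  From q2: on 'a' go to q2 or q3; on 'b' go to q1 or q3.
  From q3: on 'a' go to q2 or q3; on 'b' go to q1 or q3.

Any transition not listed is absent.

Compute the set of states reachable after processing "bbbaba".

Start in {q0}.
Read 'b': {q0} → {q1}.
Read 'b': {q1} → ∅.
The set is empty and remains empty for the remaining 4 symbols.

∅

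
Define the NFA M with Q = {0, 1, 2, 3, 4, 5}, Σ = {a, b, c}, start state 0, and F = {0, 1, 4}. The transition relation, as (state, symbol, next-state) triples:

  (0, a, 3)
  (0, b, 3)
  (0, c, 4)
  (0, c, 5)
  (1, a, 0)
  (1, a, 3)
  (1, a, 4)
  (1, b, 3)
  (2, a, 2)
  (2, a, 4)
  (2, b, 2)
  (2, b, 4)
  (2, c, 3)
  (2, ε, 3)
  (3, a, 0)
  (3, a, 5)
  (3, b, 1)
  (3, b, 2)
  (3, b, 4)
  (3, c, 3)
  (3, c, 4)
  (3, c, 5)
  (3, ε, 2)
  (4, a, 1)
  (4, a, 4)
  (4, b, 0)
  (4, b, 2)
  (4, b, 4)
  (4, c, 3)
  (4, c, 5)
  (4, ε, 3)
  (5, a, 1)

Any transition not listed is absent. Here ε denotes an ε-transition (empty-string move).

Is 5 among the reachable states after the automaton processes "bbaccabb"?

No

Start in {0}.
Read 'b': 0→{3}; union {3}; ε-closure = {2, 3}.
Read 'b': 2→{2, 4}, 3→{1, 2, 4}; union {1, 2, 4}; ε-closure = {1, 2, 3, 4}.
Read 'a': 1→{0, 3, 4}, 2→{2, 4}, 3→{0, 5}, 4→{1, 4}; now {0, 1, 2, 3, 4, 5}.
Read 'c': 0→{4, 5}, 1→∅, 2→{3}, 3→{3, 4, 5}, 4→{3, 5}, 5→∅; union {3, 4, 5}; ε-closure = {2, 3, 4, 5}.
Read 'c': 2→{3}, 3→{3, 4, 5}, 4→{3, 5}, 5→∅; union {3, 4, 5}; ε-closure = {2, 3, 4, 5}.
Read 'a': 2→{2, 4}, 3→{0, 5}, 4→{1, 4}, 5→{1}; union {0, 1, 2, 4, 5}; ε-closure = {0, 1, 2, 3, 4, 5}.
Read 'b': 0→{3}, 1→{3}, 2→{2, 4}, 3→{1, 2, 4}, 4→{0, 2, 4}, 5→∅; now {0, 1, 2, 3, 4}.
Read 'b': 0→{3}, 1→{3}, 2→{2, 4}, 3→{1, 2, 4}, 4→{0, 2, 4}; now {0, 1, 2, 3, 4}.
State 5 is not in {0, 1, 2, 3, 4}.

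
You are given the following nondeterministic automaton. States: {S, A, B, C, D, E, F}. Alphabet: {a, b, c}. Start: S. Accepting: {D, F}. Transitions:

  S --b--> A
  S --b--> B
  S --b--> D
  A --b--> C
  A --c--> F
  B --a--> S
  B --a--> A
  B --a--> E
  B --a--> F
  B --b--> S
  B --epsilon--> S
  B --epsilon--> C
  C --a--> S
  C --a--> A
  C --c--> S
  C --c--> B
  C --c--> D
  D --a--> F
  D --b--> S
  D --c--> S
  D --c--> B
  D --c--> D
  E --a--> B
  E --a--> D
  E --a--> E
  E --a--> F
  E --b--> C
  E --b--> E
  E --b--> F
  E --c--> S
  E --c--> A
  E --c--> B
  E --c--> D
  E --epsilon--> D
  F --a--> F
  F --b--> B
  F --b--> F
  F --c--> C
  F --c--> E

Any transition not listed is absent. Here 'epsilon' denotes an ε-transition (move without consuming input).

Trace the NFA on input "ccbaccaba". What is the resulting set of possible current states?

Start in {S}.
Read 'c': S→∅; now ∅.
The set is empty and remains empty for the remaining 8 symbols.

∅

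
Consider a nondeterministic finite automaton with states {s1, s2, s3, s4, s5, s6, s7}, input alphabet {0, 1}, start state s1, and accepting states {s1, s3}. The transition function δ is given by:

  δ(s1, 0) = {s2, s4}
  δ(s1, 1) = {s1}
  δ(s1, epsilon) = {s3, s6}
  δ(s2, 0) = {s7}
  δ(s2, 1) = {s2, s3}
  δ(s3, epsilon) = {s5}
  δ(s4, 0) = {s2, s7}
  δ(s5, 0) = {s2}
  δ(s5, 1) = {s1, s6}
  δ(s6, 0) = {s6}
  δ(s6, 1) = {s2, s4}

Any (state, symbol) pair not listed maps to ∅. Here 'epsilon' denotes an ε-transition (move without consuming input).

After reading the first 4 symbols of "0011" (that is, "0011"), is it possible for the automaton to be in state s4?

No

Start: ε-closure({s1}) = {s1, s3, s5, s6}.
Read '0': s1→{s2, s4}, s3→∅, s5→{s2}, s6→{s6}; now {s2, s4, s6}.
Read '0': s2→{s7}, s4→{s2, s7}, s6→{s6}; now {s2, s6, s7}.
Read '1': s2→{s2, s3}, s6→{s2, s4}, s7→∅; union {s2, s3, s4}; ε-closure = {s2, s3, s4, s5}.
Read '1': s2→{s2, s3}, s3→∅, s4→∅, s5→{s1, s6}; union {s1, s2, s3, s6}; ε-closure = {s1, s2, s3, s5, s6}.
State s4 is not in {s1, s2, s3, s5, s6}.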